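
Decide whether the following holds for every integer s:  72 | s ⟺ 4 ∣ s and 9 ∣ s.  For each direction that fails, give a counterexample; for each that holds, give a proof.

(→) If 72 ∣ s, write s = 72q. Since 72 = 18·4, s = 4·(18q), so 4 ∣ s; and since 72 = 8·9, s = 9·(8q), so 9 ∣ s.

(←) This fails: take s = 36. Both 4 ∣ 36 and 9 ∣ 36, yet 36 is not a multiple of 72 (since 36 = 0·72 + 36), so 72 ∤ 36.

(⇒) holds; (⇐) fails.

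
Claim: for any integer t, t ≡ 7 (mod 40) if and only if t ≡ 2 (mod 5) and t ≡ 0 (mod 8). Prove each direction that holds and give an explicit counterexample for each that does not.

(→) This fails: t = 7 gives 7 ≡ 7 (mod 40) but 7 ≡ 7 (mod 8), so the conjunction on the right does not hold.

(←) This fails: t = 32 satisfies both congruences on the right (32 ≡ 2 mod 5 and 32 ≡ 0 mod 8) yet 32 ≡ 32 (mod 40), not 7.

Neither implication holds.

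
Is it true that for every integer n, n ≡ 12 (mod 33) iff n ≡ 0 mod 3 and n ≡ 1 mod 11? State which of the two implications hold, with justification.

The biconditional holds.

(→) Suppose n ≡ 12 (mod 33); write n = 33j + 12. Since 3 ∣ 33, reducing mod 3 gives n ≡ 12 ≡ 0 (mod 3); since 11 ∣ 33, reducing mod 11 gives n ≡ 12 ≡ 1 (mod 11).

(←) Conversely, if n ≡ 0 (mod 3) and n ≡ 1 (mod 11), then by the Chinese remainder theorem n ≡ 12 (mod 33). This is exactly n ≡ 12 (mod 33).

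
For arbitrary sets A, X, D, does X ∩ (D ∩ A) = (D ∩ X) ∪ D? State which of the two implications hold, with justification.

Reverse inclusion. This inclusion fails. Take A = ∅, X = ∅, D = {1}; then 1 ∈ (D ∩ X) ∪ D but 1 ∉ X ∩ (D ∩ A).

Forward inclusion. Let x ∈ X ∩ (D ∩ A). Then x ∈ A ∩ X ∩ D, from which x ∈ (D ∩ X) ∪ D.

(⊆) holds; (⊇) fails.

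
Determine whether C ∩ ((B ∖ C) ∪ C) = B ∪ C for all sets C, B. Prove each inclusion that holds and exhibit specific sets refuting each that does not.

(⟹) Let x ∈ C ∩ ((B ∖ C) ∪ C). Then either x ∈ C and x ∉ B; or x ∈ C ∩ B. In each case x ∈ B ∪ C, so C ∩ ((B ∖ C) ∪ C) ⊆ B ∪ C.

(⟸) This inclusion fails. Take C = ∅, B = {1}; then 1 ∈ B ∪ C but 1 ∉ C ∩ ((B ∖ C) ∪ C).

Only the forward inclusion holds.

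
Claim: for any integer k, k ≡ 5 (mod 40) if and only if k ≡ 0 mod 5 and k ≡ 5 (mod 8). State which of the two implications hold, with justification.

The biconditional holds.

(→) Suppose k ≡ 5 (mod 40); write k = 40j + 5. Since 5 ∣ 40, reducing mod 5 gives k ≡ 5 ≡ 0 (mod 5); since 8 ∣ 40, reducing mod 8 gives k ≡ 5 (mod 8).

(←) Conversely, if k ≡ 0 (mod 5) and k ≡ 5 (mod 8), then by the Chinese remainder theorem k ≡ 5 (mod 40). This is exactly k ≡ 5 (mod 40).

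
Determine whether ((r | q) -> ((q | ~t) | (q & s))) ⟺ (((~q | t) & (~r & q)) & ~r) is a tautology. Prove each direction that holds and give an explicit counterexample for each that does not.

The forward direction fails; the converse holds.

[⇒] This fails. Under q = F, s = F, t = F, r = F, the left side is true but the right side is false.

[⇐] Assume the antecedent. If q is true, the consequent reduces to true regardless of the other variables. If q is false, the antecedent cannot hold. Either way the consequent holds.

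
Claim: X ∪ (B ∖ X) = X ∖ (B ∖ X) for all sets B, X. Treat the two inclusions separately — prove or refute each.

Forward inclusion. This inclusion fails. Take B = {1}, X = ∅; then 1 ∈ X ∪ (B ∖ X) but 1 ∉ X ∖ (B ∖ X).

Reverse inclusion. Let x ∈ X ∖ (B ∖ X). Then either x ∈ X and x ∉ B; or x ∈ B ∩ X. In each case x ∈ X ∪ (B ∖ X), so X ∖ (B ∖ X) ⊆ X ∪ (B ∖ X).

(⊆) fails; (⊇) holds.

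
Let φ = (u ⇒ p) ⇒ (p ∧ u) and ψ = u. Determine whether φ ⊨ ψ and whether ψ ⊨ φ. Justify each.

Both directions hold.

(→) Assume the antecedent. If p is true, the antecedent forces (p = T, u = T), and u holds there. If p is false, the antecedent forces (p = F, u = T), and u holds there. Either way u holds.

(←) Assume the antecedent. If p is true, the antecedent forces (p = T, u = T), and (u ⇒ p) ⇒ (p ∧ u) holds there. If p is false, the antecedent forces (p = F, u = T), and (u ⇒ p) ⇒ (p ∧ u) holds there. Either way (u ⇒ p) ⇒ (p ∧ u) holds.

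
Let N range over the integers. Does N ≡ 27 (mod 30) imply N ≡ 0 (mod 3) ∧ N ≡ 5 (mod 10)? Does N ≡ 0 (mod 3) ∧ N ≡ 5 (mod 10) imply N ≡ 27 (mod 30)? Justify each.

(⟹) This fails: N = 27 gives 27 ≡ 27 (mod 30) but 27 ≡ 7 (mod 10), so the conjunction on the right does not hold.

(⟸) This fails: N = 15 satisfies both congruences on the right (15 ≡ 0 mod 3 and 15 ≡ 5 mod 10) yet 15 ≡ 15 (mod 30), not 27.

Both directions fail.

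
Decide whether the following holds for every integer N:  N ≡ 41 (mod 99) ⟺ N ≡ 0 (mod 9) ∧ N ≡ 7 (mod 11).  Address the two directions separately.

Neither direction holds.

(⟹) This fails: N = 41 gives 41 ≡ 41 (mod 99) but 41 ≡ 5 (mod 9), so the conjunction on the right does not hold.

(⟸) This fails: N = 18 satisfies both congruences on the right (18 ≡ 0 mod 9 and 18 ≡ 7 mod 11) yet 18 ≡ 18 (mod 99), not 41.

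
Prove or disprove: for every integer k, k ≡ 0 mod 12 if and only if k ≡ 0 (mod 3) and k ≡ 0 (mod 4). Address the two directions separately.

Converse. If k ≡ 0 (mod 3) and k ≡ 0 (mod 4), then by the Chinese remainder theorem k ≡ 0 (mod 12). This is exactly k ≡ 0 (mod 12).

Forward direction. Suppose k ≡ 0 (mod 12); write k = 12j + 0. Since 3 ∣ 12, reducing mod 3 gives k ≡ 0 (mod 3); since 4 ∣ 12, reducing mod 4 gives k ≡ 0 (mod 4).

Both directions hold.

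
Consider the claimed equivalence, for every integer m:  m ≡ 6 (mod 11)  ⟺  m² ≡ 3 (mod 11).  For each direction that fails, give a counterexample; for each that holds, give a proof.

Forward direction. Suppose m ≡ 6 (mod 11). Write m = 11j + 6. Then (11j + 6)² = 121j² + 132j + 36 = 11(11j² + 12j + 3) + 3, so m² ≡ 3 (mod 11).

Converse. This fails: take m = 5. Then 5² = 25 ≡ 3 (mod 11), yet 5 ≡ 5 (mod 11), not 6.

Not equivalent: only (⇒) holds.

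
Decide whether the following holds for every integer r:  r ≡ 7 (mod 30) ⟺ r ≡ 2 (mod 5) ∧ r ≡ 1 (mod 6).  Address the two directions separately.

(→) Suppose r ≡ 7 (mod 30); write r = 30j + 7. Since 5 ∣ 30, reducing mod 5 gives r ≡ 7 ≡ 2 (mod 5); since 6 ∣ 30, reducing mod 6 gives r ≡ 7 ≡ 1 (mod 6).

(←) Conversely, if r ≡ 2 (mod 5) and r ≡ 1 (mod 6), then by the Chinese remainder theorem r ≡ 7 (mod 30). This is exactly r ≡ 7 (mod 30).

Both directions hold.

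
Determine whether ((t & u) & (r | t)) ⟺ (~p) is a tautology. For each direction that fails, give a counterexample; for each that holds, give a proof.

(⇒) fails and (⇐) fails.

(→) This fails. Under t = T, u = T, p = T, r = T, the left side is true but the right side is false.

(←) This fails. Under t = F, u = F, p = F, r = F, the left side is false but the right side is true.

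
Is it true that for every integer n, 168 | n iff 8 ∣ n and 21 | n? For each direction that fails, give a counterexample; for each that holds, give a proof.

Equivalent; both directions hold.

(⇒) If 168 ∣ n, write n = 168q. Since 168 = 21·8, n = 8·(21q), so 8 ∣ n; and since 168 = 8·21, n = 21·(8q), so 21 ∣ n.

(⇐) Suppose 8 ∣ n and 21 ∣ n. Any common multiple of 8 and 21 is a multiple of their lcm; here gcd(8, 21) = 1, so lcm(8, 21) = 8·21 = 168, so 168 ∣ n.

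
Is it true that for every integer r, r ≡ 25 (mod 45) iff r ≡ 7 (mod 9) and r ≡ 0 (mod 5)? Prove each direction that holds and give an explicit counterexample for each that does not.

(⟹) Suppose r ≡ 25 (mod 45); write r = 45j + 25. Since 9 ∣ 45, reducing mod 9 gives r ≡ 25 ≡ 7 (mod 9); since 5 ∣ 45, reducing mod 5 gives r ≡ 25 ≡ 0 (mod 5).

(⟸) Conversely, if r ≡ 7 (mod 9) and r ≡ 0 (mod 5), then by the Chinese remainder theorem r ≡ 25 (mod 45). This is exactly r ≡ 25 (mod 45).

Both directions hold.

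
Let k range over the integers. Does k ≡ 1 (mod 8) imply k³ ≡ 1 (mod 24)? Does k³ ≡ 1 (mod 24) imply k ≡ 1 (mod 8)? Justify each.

The forward direction fails; the converse holds.

Converse. The residues r modulo 24 with r³ ≡ 1 (mod 24) are exactly {1}, and each is ≡ 1 (mod 8).

Forward direction. This fails: take k = 9. Then 9 ≡ 1 (mod 8), but 9³ = 729 ≡ 9 (mod 24), not 1.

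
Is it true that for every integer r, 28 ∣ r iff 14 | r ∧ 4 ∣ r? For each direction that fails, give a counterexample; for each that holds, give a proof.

The biconditional holds.

(→) If 28 ∣ r, write r = 28q. Since 28 = 2·14, r = 14·(2q), so 14 ∣ r; and since 28 = 7·4, r = 4·(7q), so 4 ∣ r.

(←) Suppose 14 ∣ r and 4 ∣ r. Any common multiple of 14 and 4 is a multiple of their lcm; here lcm(14, 4) = 14·4/gcd(14, 4) = 56/2 = 28, so 28 ∣ r.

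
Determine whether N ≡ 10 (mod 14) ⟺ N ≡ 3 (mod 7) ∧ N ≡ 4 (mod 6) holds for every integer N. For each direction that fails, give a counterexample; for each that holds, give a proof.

Only the reverse direction holds.

(⇒) This fails: N = 24 gives 24 ≡ 10 (mod 14) but 24 ≡ 0 (mod 6), so the conjunction on the right does not hold.

(⇐) Conversely, if N ≡ 3 (mod 7) and N ≡ 4 (mod 6), then by the Chinese remainder theorem N ≡ 10 (mod 42). Since 10 ≡ 10 (mod 14) and 14 ∣ 42, we get N ≡ 10 (mod 14).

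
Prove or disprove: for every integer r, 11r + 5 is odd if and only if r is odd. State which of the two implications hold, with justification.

[⇒] This fails: r = 6 gives 11r + 5 = 71, which is odd, but 6 is even, not odd.

[⇐] This also fails: r = 1 is odd, but 11r + 5 = 16 is even, not odd.

Neither implication holds.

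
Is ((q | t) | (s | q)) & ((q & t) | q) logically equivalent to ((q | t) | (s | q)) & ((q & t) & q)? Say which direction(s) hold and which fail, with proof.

Only the reverse direction holds.

(→) This fails. Under t = F, s = F, q = T, the left side is true but the right side is false.

(←) Assume the antecedent. If t is true, the antecedent forces (t = T, s = F, q = T) or (t = T, s = T, q = T), and the consequent holds there. If t is false, the antecedent cannot hold. Either way the consequent holds.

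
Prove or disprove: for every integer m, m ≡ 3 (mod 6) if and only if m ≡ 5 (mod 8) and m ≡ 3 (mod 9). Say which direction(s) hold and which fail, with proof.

[⇒] This fails: m = 33 gives 33 ≡ 3 (mod 6) but 33 ≡ 1 (mod 8), so the conjunction on the right does not hold.

[⇐] Conversely, if m ≡ 5 (mod 8) and m ≡ 3 (mod 9), then by the Chinese remainder theorem m ≡ 21 (mod 72). Since 21 ≡ 3 (mod 6) and 6 ∣ 72, we get m ≡ 3 (mod 6).

Only the reverse direction holds.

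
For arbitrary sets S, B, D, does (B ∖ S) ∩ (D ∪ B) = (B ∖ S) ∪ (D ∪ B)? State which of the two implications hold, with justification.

Only the forward inclusion holds.

Forward inclusion. Let x ∈ (B ∖ S) ∩ (D ∪ B). Then either x ∈ B and x ∉ S, D; or x ∈ B ∩ D and x ∉ S. In each case x ∈ (B ∖ S) ∪ (D ∪ B), so (B ∖ S) ∩ (D ∪ B) ⊆ (B ∖ S) ∪ (D ∪ B).

Reverse inclusion. This inclusion fails. Take S = {1}, B = {1}, D = ∅; then 1 ∈ (B ∖ S) ∪ (D ∪ B) but 1 ∉ (B ∖ S) ∩ (D ∪ B).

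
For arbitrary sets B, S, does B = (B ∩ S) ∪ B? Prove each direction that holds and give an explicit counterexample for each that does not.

(⟹) Let x ∈ B. Then either x ∈ B and x ∉ S; or x ∈ B ∩ S. In each case x ∈ (B ∩ S) ∪ B, so B ⊆ (B ∩ S) ∪ B.

(⟸) Let x ∈ (B ∩ S) ∪ B. Then either x ∈ B and x ∉ S; or x ∈ B ∩ S. In each case x ∈ B, so (B ∩ S) ∪ B ⊆ B.

Both inclusions hold; the sets are equal.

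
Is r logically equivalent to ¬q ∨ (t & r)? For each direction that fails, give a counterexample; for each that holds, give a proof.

(⇒) fails and (⇐) fails.

Forward direction. This fails. Under t = F, r = T, q = T, the left side is true but the right side is false.

Converse. This fails. Under t = F, r = F, q = F, the left side is false but the right side is true.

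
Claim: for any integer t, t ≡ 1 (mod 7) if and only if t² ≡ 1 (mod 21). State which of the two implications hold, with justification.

(⇒) This fails: take t = 15. Then 15 ≡ 1 (mod 7), but 15² = 225 ≡ 15 (mod 21), not 1.

(⇐) This fails: take t = 13. Then 13² = 169 ≡ 1 (mod 21), yet 13 ≡ 6 (mod 7), not 1.

(⇒) fails and (⇐) fails.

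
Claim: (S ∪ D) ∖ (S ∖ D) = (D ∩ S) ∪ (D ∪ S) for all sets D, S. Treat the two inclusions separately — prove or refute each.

(⊆) holds; (⊇) fails.

(⟹) Let x ∈ (S ∪ D) ∖ (S ∖ D). Then either x ∈ D and x ∉ S; or x ∈ D ∩ S. In each case x ∈ (D ∩ S) ∪ (D ∪ S), so (S ∪ D) ∖ (S ∖ D) ⊆ (D ∩ S) ∪ (D ∪ S).

(⟸) This inclusion fails. Take D = ∅, S = {1}; then 1 ∈ (D ∩ S) ∪ (D ∪ S) but 1 ∉ (S ∪ D) ∖ (S ∖ D).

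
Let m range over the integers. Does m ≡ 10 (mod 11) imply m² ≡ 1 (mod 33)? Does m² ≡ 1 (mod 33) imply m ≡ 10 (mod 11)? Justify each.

(⟹) This fails: take m = 21. Then 21 ≡ 10 (mod 11), but 21² = 441 ≡ 12 (mod 33), not 1.

(⟸) This fails: take m = 1. Then 1² = 1 ≡ 1 (mod 33), yet 1 ≡ 1 (mod 11), not 10.

Neither implication holds.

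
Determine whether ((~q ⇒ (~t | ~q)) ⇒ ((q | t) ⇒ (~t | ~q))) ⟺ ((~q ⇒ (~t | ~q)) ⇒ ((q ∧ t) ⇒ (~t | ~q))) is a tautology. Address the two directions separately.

Equivalent; both directions hold.

Converse. Assume the antecedent. If t is true, the antecedent forces (t = T, q = F), and the consequent holds there. If t is false, the consequent reduces to true regardless of the other variables. Either way the consequent holds.

Forward direction. Assume the antecedent. If t is true, the antecedent forces (t = T, q = F), and the consequent holds there. If t is false, the consequent reduces to true regardless of the other variables. Either way the consequent holds.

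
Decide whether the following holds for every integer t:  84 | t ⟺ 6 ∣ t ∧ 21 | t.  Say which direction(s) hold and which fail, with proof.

(⇒) holds; (⇐) fails.

(→) If 84 ∣ t, write t = 84q. Since 84 = 14·6, t = 6·(14q), so 6 ∣ t; and since 84 = 4·21, t = 21·(4q), so 21 ∣ t.

(←) This fails: take t = 42. Both 6 ∣ 42 and 21 ∣ 42, yet 42 is not a multiple of 84 (since 42 = 0·84 + 42), so 84 ∤ 42.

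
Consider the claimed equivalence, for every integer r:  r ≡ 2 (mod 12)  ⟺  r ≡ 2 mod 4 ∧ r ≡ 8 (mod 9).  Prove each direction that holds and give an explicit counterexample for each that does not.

(⇒) This fails: r = 2 gives 2 ≡ 2 (mod 12) but 2 ≡ 2 (mod 9), so the conjunction on the right does not hold.

(⇐) Conversely, if r ≡ 2 (mod 4) and r ≡ 8 (mod 9), then by the Chinese remainder theorem r ≡ 26 (mod 36). Since 26 ≡ 2 (mod 12) and 12 ∣ 36, we get r ≡ 2 (mod 12).

Not equivalent: only (⇐) holds.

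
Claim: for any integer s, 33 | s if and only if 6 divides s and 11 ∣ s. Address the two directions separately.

[⇒] This fails: take s = 33. Certainly 33 ∣ 33, but 6 ∤ 33.

[⇐] Suppose 6 ∣ s and 11 ∣ s. Any common multiple of 6 and 11 is a multiple of their lcm; here gcd(6, 11) = 1, so lcm(6, 11) = 6·11 = 66, so 66 ∣ s. Since 33 ∣ 66, it follows that 33 ∣ s.

The forward direction fails; the converse holds.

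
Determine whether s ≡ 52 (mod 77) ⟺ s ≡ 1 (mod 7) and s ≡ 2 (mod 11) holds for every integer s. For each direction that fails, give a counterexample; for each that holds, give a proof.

(⟹) This fails: s = 52 gives 52 ≡ 52 (mod 77) but 52 ≡ 3 (mod 7), so the conjunction on the right does not hold.

(⟸) This fails: s = 57 satisfies both congruences on the right (57 ≡ 1 mod 7 and 57 ≡ 2 mod 11) yet 57 ≡ 57 (mod 77), not 52.

Neither direction holds.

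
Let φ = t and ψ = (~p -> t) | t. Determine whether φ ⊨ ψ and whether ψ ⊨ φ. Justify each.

Converse. This fails. Under p = T, t = F, the left side is false but the right side is true.

Forward direction. Assume the antecedent. If p is true, (~p -> t) | t reduces to true regardless of the other variables. If p is false, the antecedent forces (p = F, t = T), and (~p -> t) | t holds there. Either way (~p -> t) | t holds.

The forward direction holds; the converse fails.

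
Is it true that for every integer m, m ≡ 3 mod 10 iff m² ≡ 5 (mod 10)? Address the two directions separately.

Neither implication holds.

(⇒) This fails: take m = 3. Then 3 ≡ 3 (mod 10), but 3² = 9 ≡ 9 (mod 10), not 5.

(⇐) This fails: take m = 5. Then 5² = 25 ≡ 5 (mod 10), yet 5 ≡ 5 (mod 10), not 3.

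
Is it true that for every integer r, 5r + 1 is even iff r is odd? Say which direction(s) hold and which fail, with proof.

Equivalent; both directions hold.

(→) Suppose 5r + 1 is even. Since 5 is odd, 5r and r have the same parity, so 5r + 1 ≡ r + 1 (mod 2). As 1 is odd, 5r + 1 is even exactly when r is odd. Thus r is odd.

(←) Conversely, suppose r is odd; write r = 2j + 1. Then 5r + 1 = 5·(2j + 1) + 1 = 2·5j + 6, which is even.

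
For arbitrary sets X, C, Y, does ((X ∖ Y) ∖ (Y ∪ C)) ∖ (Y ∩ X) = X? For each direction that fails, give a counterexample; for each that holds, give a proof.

(⊆) holds; (⊇) fails.

Reverse inclusion. This inclusion fails. Take X = {1}, C = {1}, Y = ∅; then 1 ∈ X but 1 ∉ ((X ∖ Y) ∖ (Y ∪ C)) ∖ (Y ∩ X).

Forward inclusion. Let x ∈ ((X ∖ Y) ∖ (Y ∪ C)) ∖ (Y ∩ X). Then x ∈ X and x ∉ C, Y, from which x ∈ X.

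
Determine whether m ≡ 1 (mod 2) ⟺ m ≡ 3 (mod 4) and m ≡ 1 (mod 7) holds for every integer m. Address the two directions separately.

Forward direction. This fails: m = 1 gives 1 ≡ 1 (mod 2) but 1 ≡ 1 (mod 4), so the conjunction on the right does not hold.

Converse. If m ≡ 3 (mod 4) and m ≡ 1 (mod 7), then by the Chinese remainder theorem m ≡ 15 (mod 28). Since 15 ≡ 1 (mod 2) and 2 ∣ 28, we get m ≡ 1 (mod 2).

The forward direction fails; the converse holds.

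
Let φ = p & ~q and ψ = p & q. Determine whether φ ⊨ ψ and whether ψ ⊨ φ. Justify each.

Neither direction holds.

(⇒) This fails. Under q = F, p = T, the left side is true but the right side is false.

(⇐) This fails. Under q = T, p = T, the left side is false but the right side is true.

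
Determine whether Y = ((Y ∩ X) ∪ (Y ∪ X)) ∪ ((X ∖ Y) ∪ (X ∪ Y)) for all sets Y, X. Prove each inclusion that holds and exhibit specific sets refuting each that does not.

Forward inclusion. Let x ∈ Y. Then either x ∈ Y and x ∉ X; or x ∈ Y ∩ X. In each case x ∈ ((Y ∩ X) ∪ (Y ∪ X)) ∪ ((X ∖ Y) ∪ (X ∪ Y)), so Y ⊆ ((Y ∩ X) ∪ (Y ∪ X)) ∪ ((X ∖ Y) ∪ (X ∪ Y)).

Reverse inclusion. This inclusion fails. Take Y = ∅, X = {1}; then 1 ∈ ((Y ∩ X) ∪ (Y ∪ X)) ∪ ((X ∖ Y) ∪ (X ∪ Y)) but 1 ∉ Y.

The sets are not equal: only the forward inclusion holds.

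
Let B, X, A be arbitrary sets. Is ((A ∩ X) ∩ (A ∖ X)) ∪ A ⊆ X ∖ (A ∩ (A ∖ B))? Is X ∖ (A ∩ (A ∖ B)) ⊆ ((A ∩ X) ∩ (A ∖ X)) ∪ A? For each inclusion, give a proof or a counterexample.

(⊆) fails and (⊇) fails.

(⊆) This inclusion fails. Take B = ∅, X = ∅, A = {1}; then 1 ∈ ((A ∩ X) ∩ (A ∖ X)) ∪ A but 1 ∉ X ∖ (A ∩ (A ∖ B)).

(⊇) This inclusion fails. Take B = ∅, X = {1}, A = ∅; then 1 ∈ X ∖ (A ∩ (A ∖ B)) but 1 ∉ ((A ∩ X) ∩ (A ∖ X)) ∪ A.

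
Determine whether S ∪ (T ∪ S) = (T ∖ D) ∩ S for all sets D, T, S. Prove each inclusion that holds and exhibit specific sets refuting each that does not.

The sets are not equal: only the reverse inclusion holds.

Forward inclusion. This inclusion fails. Take D = ∅, T = {1}, S = ∅; then 1 ∈ S ∪ (T ∪ S) but 1 ∉ (T ∖ D) ∩ S.

Reverse inclusion. Let x ∈ (T ∖ D) ∩ S. Then x ∈ T ∩ S and x ∉ D, from which x ∈ S ∪ (T ∪ S).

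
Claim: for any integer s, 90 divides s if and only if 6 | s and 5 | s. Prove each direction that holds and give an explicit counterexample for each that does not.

Only the forward implication holds.

(⟸) This fails: take s = 30. Both 6 ∣ 30 and 5 ∣ 30, yet 30 is not a multiple of 90 (since 30 = 0·90 + 30), so 90 ∤ 30.

(⟹) If 90 ∣ s, write s = 90q. Since 90 = 15·6, s = 6·(15q), so 6 ∣ s; and since 90 = 18·5, s = 5·(18q), so 5 ∣ s.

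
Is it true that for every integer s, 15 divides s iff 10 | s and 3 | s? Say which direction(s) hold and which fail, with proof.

[⇐] Suppose 10 ∣ s and 3 ∣ s. Any common multiple of 10 and 3 is a multiple of their lcm; here gcd(10, 3) = 1, so lcm(10, 3) = 10·3 = 30, so 30 ∣ s. Since 15 ∣ 30, it follows that 15 ∣ s.

[⇒] This fails: take s = 15. Certainly 15 ∣ 15, but 10 ∤ 15.

Not equivalent: only (⇐) holds.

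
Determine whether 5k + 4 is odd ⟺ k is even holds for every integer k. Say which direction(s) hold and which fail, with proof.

(→) This fails: k = 7 gives 5k + 4 = 39, which is odd, but 7 is odd, not even.

(←) This also fails: k = 6 is even, but 5k + 4 = 34 is even, not odd.

(⇒) fails and (⇐) fails.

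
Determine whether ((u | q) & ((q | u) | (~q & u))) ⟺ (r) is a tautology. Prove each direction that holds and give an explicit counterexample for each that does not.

Neither direction holds.

[⇒] This fails. Under u = T, r = F, q = F, the left side is true but the right side is false.

[⇐] This fails. Under u = F, r = T, q = F, the left side is false but the right side is true.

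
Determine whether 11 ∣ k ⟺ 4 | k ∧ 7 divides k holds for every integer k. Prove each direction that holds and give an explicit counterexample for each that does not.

Forward direction. This fails: take k = 11. Certainly 11 ∣ 11, but 4 ∤ 11.

Converse. This fails: take k = 28. Both 4 ∣ 28 and 7 ∣ 28, yet 28 is not a multiple of 11 (since 28 = 2·11 + 6), so 11 ∤ 28.

Neither implication holds.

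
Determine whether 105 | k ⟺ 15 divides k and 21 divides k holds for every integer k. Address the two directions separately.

Forward direction. If 105 ∣ k, write k = 105q. Since 105 = 7·15, k = 15·(7q), so 15 ∣ k; and since 105 = 5·21, k = 21·(5q), so 21 ∣ k.

Converse. Suppose 15 ∣ k and 21 ∣ k. Any common multiple of 15 and 21 is a multiple of their lcm; here lcm(15, 21) = 15·21/gcd(15, 21) = 315/3 = 105, so 105 ∣ k.

Both directions hold; the statement is true.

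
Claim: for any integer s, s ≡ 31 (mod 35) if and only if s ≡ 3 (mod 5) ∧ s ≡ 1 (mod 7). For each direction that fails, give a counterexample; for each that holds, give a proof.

(⟹) This fails: s = 31 gives 31 ≡ 31 (mod 35) but 31 ≡ 1 (mod 5), so the conjunction on the right does not hold.

(⟸) This fails: s = 8 satisfies both congruences on the right (8 ≡ 3 mod 5 and 8 ≡ 1 mod 7) yet 8 ≡ 8 (mod 35), not 31.

Neither implication holds.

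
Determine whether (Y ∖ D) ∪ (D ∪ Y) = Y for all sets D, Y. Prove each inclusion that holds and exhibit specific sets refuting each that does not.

(⊆) fails; (⊇) holds.

Forward inclusion. This inclusion fails. Take D = {1}, Y = ∅; then 1 ∈ (Y ∖ D) ∪ (D ∪ Y) but 1 ∉ Y.

Reverse inclusion. Let x ∈ Y. Then either x ∈ Y and x ∉ D; or x ∈ D ∩ Y. In each case x ∈ (Y ∖ D) ∪ (D ∪ Y), so Y ⊆ (Y ∖ D) ∪ (D ∪ Y).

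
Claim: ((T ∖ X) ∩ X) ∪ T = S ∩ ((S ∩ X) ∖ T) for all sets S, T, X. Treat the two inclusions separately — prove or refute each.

(⟹) This inclusion fails. Take S = ∅, T = {1}, X = ∅; then 1 ∈ ((T ∖ X) ∩ X) ∪ T but 1 ∉ S ∩ ((S ∩ X) ∖ T).

(⟸) This inclusion fails. Take S = {1}, T = ∅, X = {1}; then 1 ∈ S ∩ ((S ∩ X) ∖ T) but 1 ∉ ((T ∖ X) ∩ X) ∪ T.

(⊆) fails and (⊇) fails.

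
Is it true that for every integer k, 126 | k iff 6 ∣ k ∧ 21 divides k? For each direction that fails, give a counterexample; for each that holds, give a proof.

Forward direction. If 126 ∣ k, write k = 126q. Since 126 = 21·6, k = 6·(21q), so 6 ∣ k; and since 126 = 6·21, k = 21·(6q), so 21 ∣ k.

Converse. This fails: take k = 42. Both 6 ∣ 42 and 21 ∣ 42, yet 42 is not a multiple of 126 (since 42 = 0·126 + 42), so 126 ∤ 42.

The forward direction holds; the converse fails.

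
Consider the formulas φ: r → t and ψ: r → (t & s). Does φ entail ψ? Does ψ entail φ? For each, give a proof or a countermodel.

(⇒) This fails. Under t = T, s = F, r = T, the left side is true but the right side is false.

(⇐) Assume the antecedent. If t is true, r → t reduces to true regardless of the other variables. If t is false, the antecedent forces (t = F, s = F, r = F) or (t = F, s = T, r = F), and r → t holds there. Either way r → t holds.

Not equivalent: only (⇐) holds.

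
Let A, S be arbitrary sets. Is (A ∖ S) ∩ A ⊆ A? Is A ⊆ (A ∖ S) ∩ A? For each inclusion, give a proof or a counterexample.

Only the forward inclusion holds.

Forward inclusion. Let x ∈ (A ∖ S) ∩ A. Then x ∈ A and x ∉ S, from which x ∈ A.

Reverse inclusion. This inclusion fails. Take A = {1}, S = {1}; then 1 ∈ A but 1 ∉ (A ∖ S) ∩ A.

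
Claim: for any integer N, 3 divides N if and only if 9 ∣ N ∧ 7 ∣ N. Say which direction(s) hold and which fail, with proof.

Only the reverse direction holds.

(⟹) This fails: take N = 3. Certainly 3 ∣ 3, but 9 ∤ 3.

(⟸) Suppose 9 ∣ N and 7 ∣ N. Any common multiple of 9 and 7 is a multiple of their lcm; here gcd(9, 7) = 1, so lcm(9, 7) = 9·7 = 63, so 63 ∣ N. Since 3 ∣ 63, it follows that 3 ∣ N.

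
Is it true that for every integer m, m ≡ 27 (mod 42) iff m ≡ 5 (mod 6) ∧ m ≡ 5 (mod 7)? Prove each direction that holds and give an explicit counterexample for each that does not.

(⟹) This fails: m = 27 gives 27 ≡ 27 (mod 42) but 27 ≡ 3 (mod 6), so the conjunction on the right does not hold.

(⟸) This fails: m = 5 satisfies both congruences on the right (5 ≡ 5 mod 6 and 5 ≡ 5 mod 7) yet 5 ≡ 5 (mod 42), not 27.

(⇒) fails and (⇐) fails.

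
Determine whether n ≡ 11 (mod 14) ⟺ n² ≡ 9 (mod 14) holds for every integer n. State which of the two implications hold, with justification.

Only the forward direction holds.

Forward direction. Suppose n ≡ 11 (mod 14). Write n = 14j + 11. Then (14j + 11)² = 196j² + 308j + 121 = 14(14j² + 22j + 8) + 9, so n² ≡ 9 (mod 14).

Converse. This fails: take n = 3. Then 3² = 9 ≡ 9 (mod 14), yet 3 ≡ 3 (mod 14), not 11.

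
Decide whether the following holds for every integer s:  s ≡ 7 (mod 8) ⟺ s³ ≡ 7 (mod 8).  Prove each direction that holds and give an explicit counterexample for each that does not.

The biconditional holds.

(⟸) For the converse, argue contrapositively. If s ≢ 7 (mod 8), then s is congruent to one of 0, 1, 2, 3, 4, 5, 6 modulo 8, and these give s³ ≡ 0, 1, 0, 3, 0, 5, 0 respectively — never 7.

(⟹) Suppose s ≡ 7 (mod 8). Write s = 8j + 7. Then (8j + 7)³ = 512j³ + 1344j² + 1176j + 343 = 8(64j³ + 168j² + 147j + 42) + 7, so s³ ≡ 7 (mod 8).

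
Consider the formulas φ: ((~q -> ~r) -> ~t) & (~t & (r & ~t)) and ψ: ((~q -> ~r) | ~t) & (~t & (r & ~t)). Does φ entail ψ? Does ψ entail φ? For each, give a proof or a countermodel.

Both directions hold; the statement is true.

(→) Assume the antecedent. If r is true, the antecedent forces (r = T, t = F, q = F) or (r = T, t = F, q = T), and the consequent holds there. If r is false, the antecedent cannot hold. Either way the consequent holds.

(←) Assume the antecedent. If r is true, the antecedent forces (r = T, t = F, q = F) or (r = T, t = F, q = T), and the consequent holds there. If r is false, the antecedent cannot hold. Either way the consequent holds.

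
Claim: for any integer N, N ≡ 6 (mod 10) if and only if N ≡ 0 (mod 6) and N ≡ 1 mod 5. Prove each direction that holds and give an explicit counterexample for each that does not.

(⇒) fails; (⇐) holds.

(⟹) This fails: N = 16 gives 16 ≡ 6 (mod 10) but 16 ≡ 4 (mod 6), so the conjunction on the right does not hold.

(⟸) Conversely, if N ≡ 0 (mod 6) and N ≡ 1 (mod 5), then by the Chinese remainder theorem N ≡ 6 (mod 30). Since 6 ≡ 6 (mod 10) and 10 ∣ 30, we get N ≡ 6 (mod 10).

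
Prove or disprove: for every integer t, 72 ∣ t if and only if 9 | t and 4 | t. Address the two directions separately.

(⟹) If 72 ∣ t, write t = 72q. Since 72 = 8·9, t = 9·(8q), so 9 ∣ t; and since 72 = 18·4, t = 4·(18q), so 4 ∣ t.

(⟸) This fails: take t = 36. Both 9 ∣ 36 and 4 ∣ 36, yet 36 is not a multiple of 72 (since 36 = 0·72 + 36), so 72 ∤ 36.

Not equivalent: only (⇒) holds.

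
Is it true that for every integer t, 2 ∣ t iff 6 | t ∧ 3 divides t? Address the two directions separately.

(⇒) fails; (⇐) holds.

[⇒] This fails: take t = 2. Certainly 2 ∣ 2, but 6 ∤ 2.

[⇐] Suppose 6 ∣ t and 3 ∣ t. Any common multiple of 6 and 3 is a multiple of their lcm; here lcm(6, 3) = 6·3/gcd(6, 3) = 18/3 = 6, so 6 ∣ t. Since 2 ∣ 6, it follows that 2 ∣ t.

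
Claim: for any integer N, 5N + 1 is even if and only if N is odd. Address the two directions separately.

Equivalent; both directions hold.

[⇒] Suppose 5N + 1 is even. Since 5 is odd, 5N and N have the same parity, so 5N + 1 ≡ N + 1 (mod 2). As 1 is odd, 5N + 1 is even exactly when N is odd. Thus N is odd.

[⇐] Conversely, suppose N is odd; write N = 2j + 1. Then 5N + 1 = 5·(2j + 1) + 1 = 2·5j + 6, which is even.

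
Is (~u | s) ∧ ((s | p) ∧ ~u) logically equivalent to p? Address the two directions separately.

Forward direction. This fails. Under s = T, u = F, p = F, the left side is true but the right side is false.

Converse. This fails. Under s = F, u = T, p = T, the left side is false but the right side is true.

Neither implication holds.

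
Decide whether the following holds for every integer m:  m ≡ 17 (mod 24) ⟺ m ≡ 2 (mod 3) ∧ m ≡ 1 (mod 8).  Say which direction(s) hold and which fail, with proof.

Both directions hold.

Forward direction. Suppose m ≡ 17 (mod 24); write m = 24j + 17. Since 3 ∣ 24, reducing mod 3 gives m ≡ 17 ≡ 2 (mod 3); since 8 ∣ 24, reducing mod 8 gives m ≡ 17 ≡ 1 (mod 8).

Converse. If m ≡ 2 (mod 3) and m ≡ 1 (mod 8), then by the Chinese remainder theorem m ≡ 17 (mod 24). This is exactly m ≡ 17 (mod 24).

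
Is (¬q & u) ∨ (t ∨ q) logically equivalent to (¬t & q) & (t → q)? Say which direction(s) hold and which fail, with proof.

Only the converse holds.

Forward direction. This fails. Under q = F, u = T, t = F, the left side is true but the right side is false.

Converse. Assume the antecedent. If q is true, (¬q & u) ∨ (t ∨ q) reduces to true regardless of the other variables. If q is false, the antecedent cannot hold. Either way (¬q & u) ∨ (t ∨ q) holds.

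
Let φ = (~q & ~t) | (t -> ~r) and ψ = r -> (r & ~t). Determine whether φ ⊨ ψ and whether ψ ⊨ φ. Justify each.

[⇒] Assume the antecedent. If t is true, the antecedent forces (t = T, r = F, q = F) or (t = T, r = F, q = T), and r -> (r & ~t) holds there. If t is false, r -> (r & ~t) reduces to true regardless of the other variables. Either way r -> (r & ~t) holds.

[⇐] Assume the antecedent. If t is true, the antecedent forces (t = T, r = F, q = F) or (t = T, r = F, q = T), and (~q & ~t) | (t -> ~r) holds there. If t is false, (~q & ~t) | (t -> ~r) reduces to true regardless of the other variables. Either way (~q & ~t) | (t -> ~r) holds.

The biconditional holds.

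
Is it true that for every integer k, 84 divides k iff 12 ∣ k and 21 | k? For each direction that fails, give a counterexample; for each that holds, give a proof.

(←) Suppose 12 ∣ k and 21 ∣ k. Any common multiple of 12 and 21 is a multiple of their lcm; here lcm(12, 21) = 12·21/gcd(12, 21) = 252/3 = 84, so 84 ∣ k.

(→) If 84 ∣ k, write k = 84q. Since 84 = 7·12, k = 12·(7q), so 12 ∣ k; and since 84 = 4·21, k = 21·(4q), so 21 ∣ k.

Both directions hold; the statement is true.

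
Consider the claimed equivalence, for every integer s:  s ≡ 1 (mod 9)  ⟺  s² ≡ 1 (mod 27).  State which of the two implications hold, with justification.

(⇒) This fails: take s = 10. Then 10 ≡ 1 (mod 9), but 10² = 100 ≡ 19 (mod 27), not 1.

(⇐) This fails: take s = 26. Then 26² = 676 ≡ 1 (mod 27), yet 26 ≡ 8 (mod 9), not 1.

Both directions fail.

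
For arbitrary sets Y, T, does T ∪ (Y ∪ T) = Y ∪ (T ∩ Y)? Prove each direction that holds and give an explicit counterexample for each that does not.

(⊆) This inclusion fails. Take Y = ∅, T = {1}; then 1 ∈ T ∪ (Y ∪ T) but 1 ∉ Y ∪ (T ∩ Y).

(⊇) Let x ∈ Y ∪ (T ∩ Y). Then either x ∈ Y and x ∉ T; or x ∈ Y ∩ T. In each case x ∈ T ∪ (Y ∪ T), so Y ∪ (T ∩ Y) ⊆ T ∪ (Y ∪ T).

The sets are not equal: only the reverse inclusion holds.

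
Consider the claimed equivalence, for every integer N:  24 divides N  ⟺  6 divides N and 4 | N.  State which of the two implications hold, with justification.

The forward direction holds; the converse fails.

Forward direction. If 24 ∣ N, write N = 24q. Since 24 = 4·6, N = 6·(4q), so 6 ∣ N; and since 24 = 6·4, N = 4·(6q), so 4 ∣ N.

Converse. This fails: take N = 12. Both 6 ∣ 12 and 4 ∣ 12, yet 12 is not a multiple of 24 (since 12 = 0·24 + 12), so 24 ∤ 12.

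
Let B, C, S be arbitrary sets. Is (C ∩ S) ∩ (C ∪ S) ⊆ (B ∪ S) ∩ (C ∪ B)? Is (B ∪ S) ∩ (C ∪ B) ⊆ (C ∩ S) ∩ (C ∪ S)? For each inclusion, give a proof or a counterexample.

(⊇) This inclusion fails. Take B = {1}, C = ∅, S = ∅; then 1 ∈ (B ∪ S) ∩ (C ∪ B) but 1 ∉ (C ∩ S) ∩ (C ∪ S).

(⊆) Let x ∈ (C ∩ S) ∩ (C ∪ S). Then either x ∈ C ∩ S and x ∉ B; or x ∈ B ∩ C ∩ S. In each case x ∈ (B ∪ S) ∩ (C ∪ B), so (C ∩ S) ∩ (C ∪ S) ⊆ (B ∪ S) ∩ (C ∪ B).

(⊆) holds; (⊇) fails.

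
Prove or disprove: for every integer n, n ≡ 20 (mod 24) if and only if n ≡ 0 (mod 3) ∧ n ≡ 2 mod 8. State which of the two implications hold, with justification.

(⟹) This fails: n = 20 gives 20 ≡ 20 (mod 24) but 20 ≡ 2 (mod 3), so the conjunction on the right does not hold.

(⟸) This fails: n = 18 satisfies both congruences on the right (18 ≡ 0 mod 3 and 18 ≡ 2 mod 8) yet 18 ≡ 18 (mod 24), not 20.

(⇒) fails and (⇐) fails.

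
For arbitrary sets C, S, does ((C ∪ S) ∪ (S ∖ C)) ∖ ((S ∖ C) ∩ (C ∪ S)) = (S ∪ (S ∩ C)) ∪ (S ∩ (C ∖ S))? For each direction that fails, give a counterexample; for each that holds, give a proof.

Both inclusions fail.

(⟹) This inclusion fails. Take C = {1}, S = ∅; then 1 ∈ ((C ∪ S) ∪ (S ∖ C)) ∖ ((S ∖ C) ∩ (C ∪ S)) but 1 ∉ (S ∪ (S ∩ C)) ∪ (S ∩ (C ∖ S)).

(⟸) This inclusion fails. Take C = ∅, S = {1}; then 1 ∈ (S ∪ (S ∩ C)) ∪ (S ∩ (C ∖ S)) but 1 ∉ ((C ∪ S) ∪ (S ∖ C)) ∖ ((S ∖ C) ∩ (C ∪ S)).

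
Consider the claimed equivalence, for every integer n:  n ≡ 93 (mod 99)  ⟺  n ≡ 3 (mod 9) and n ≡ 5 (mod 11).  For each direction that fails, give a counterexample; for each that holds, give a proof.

(⇐) If n ≡ 3 (mod 9) and n ≡ 5 (mod 11), then by the Chinese remainder theorem n ≡ 93 (mod 99). This is exactly n ≡ 93 (mod 99).

(⇒) Suppose n ≡ 93 (mod 99); write n = 99j + 93. Since 9 ∣ 99, reducing mod 9 gives n ≡ 93 ≡ 3 (mod 9); since 11 ∣ 99, reducing mod 11 gives n ≡ 93 ≡ 5 (mod 11).

Both implications hold.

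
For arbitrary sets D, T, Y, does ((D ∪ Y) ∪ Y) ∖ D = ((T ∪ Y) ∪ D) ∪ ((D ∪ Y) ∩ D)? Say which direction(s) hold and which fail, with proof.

(⊆) Let x ∈ ((D ∪ Y) ∪ Y) ∖ D. Then either x ∈ Y and x ∉ D, T; or x ∈ T ∩ Y and x ∉ D. In each case x ∈ ((T ∪ Y) ∪ D) ∪ ((D ∪ Y) ∩ D), so ((D ∪ Y) ∪ Y) ∖ D ⊆ ((T ∪ Y) ∪ D) ∪ ((D ∪ Y) ∩ D).

(⊇) This inclusion fails. Take D = {1}, T = ∅, Y = ∅; then 1 ∈ ((T ∪ Y) ∪ D) ∪ ((D ∪ Y) ∩ D) but 1 ∉ ((D ∪ Y) ∪ Y) ∖ D.

Only the forward inclusion holds.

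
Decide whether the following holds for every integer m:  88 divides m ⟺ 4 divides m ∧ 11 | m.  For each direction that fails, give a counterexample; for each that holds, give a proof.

(→) If 88 ∣ m, write m = 88q. Since 88 = 22·4, m = 4·(22q), so 4 ∣ m; and since 88 = 8·11, m = 11·(8q), so 11 ∣ m.

(←) This fails: take m = 44. Both 4 ∣ 44 and 11 ∣ 44, yet 44 is not a multiple of 88 (since 44 = 0·88 + 44), so 88 ∤ 44.

The forward direction holds; the converse fails.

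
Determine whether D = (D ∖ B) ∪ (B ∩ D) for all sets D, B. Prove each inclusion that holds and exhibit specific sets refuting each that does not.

(⊆) Let x ∈ D. Then either x ∈ D and x ∉ B; or x ∈ D ∩ B. In each case x ∈ (D ∖ B) ∪ (B ∩ D), so D ⊆ (D ∖ B) ∪ (B ∩ D).

(⊇) Let x ∈ (D ∖ B) ∪ (B ∩ D). Then either x ∈ D and x ∉ B; or x ∈ D ∩ B. In each case x ∈ D, so (D ∖ B) ∪ (B ∩ D) ⊆ D.

Both inclusions hold.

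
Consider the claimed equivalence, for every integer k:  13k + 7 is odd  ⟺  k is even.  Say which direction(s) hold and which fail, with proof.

Equivalent; both directions hold.

Forward direction. Suppose 13k + 7 is odd. Since 13 is odd, 13k and k have the same parity, so 13k + 7 ≡ k + 7 (mod 2). As 7 is odd, 13k + 7 is odd exactly when k is even. Thus k is even.

Converse. Suppose k is even; write k = 2j. Then 13k + 7 = 13·(2j) + 7 = 2·13j + 7, which is odd.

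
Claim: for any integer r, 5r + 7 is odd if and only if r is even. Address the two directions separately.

Equivalent; both directions hold.

(→) Suppose 5r + 7 is odd. Since 5 is odd, 5r and r have the same parity, so 5r + 7 ≡ r + 7 (mod 2). As 7 is odd, 5r + 7 is odd exactly when r is even. Thus r is even.

(←) Conversely, suppose r is even; write r = 2j. Then 5r + 7 = 5·(2j) + 7 = 2·5j + 7, which is odd.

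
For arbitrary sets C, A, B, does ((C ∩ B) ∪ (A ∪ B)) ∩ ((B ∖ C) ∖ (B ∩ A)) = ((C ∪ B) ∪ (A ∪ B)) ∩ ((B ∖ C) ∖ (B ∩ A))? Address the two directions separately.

Both inclusions hold; the sets are equal.

(⟸) Let x ∈ ((C ∪ B) ∪ (A ∪ B)) ∩ ((B ∖ C) ∖ (B ∩ A)). Then x ∈ B and x ∉ C, A, from which x ∈ ((C ∩ B) ∪ (A ∪ B)) ∩ ((B ∖ C) ∖ (B ∩ A)).

(⟹) Let x ∈ ((C ∩ B) ∪ (A ∪ B)) ∩ ((B ∖ C) ∖ (B ∩ A)). Then x ∈ B and x ∉ C, A, from which x ∈ ((C ∪ B) ∪ (A ∪ B)) ∩ ((B ∖ C) ∖ (B ∩ A)).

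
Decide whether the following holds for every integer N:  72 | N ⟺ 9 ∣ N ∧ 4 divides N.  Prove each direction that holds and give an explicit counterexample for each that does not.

The forward direction holds; the converse fails.

(⟹) If 72 ∣ N, write N = 72q. Since 72 = 8·9, N = 9·(8q), so 9 ∣ N; and since 72 = 18·4, N = 4·(18q), so 4 ∣ N.

(⟸) This fails: take N = 36. Both 9 ∣ 36 and 4 ∣ 36, yet 36 is not a multiple of 72 (since 36 = 0·72 + 36), so 72 ∤ 36.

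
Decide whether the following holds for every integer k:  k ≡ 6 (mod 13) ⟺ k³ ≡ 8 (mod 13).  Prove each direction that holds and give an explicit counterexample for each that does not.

The forward direction holds; the converse fails.

(⇒) Suppose k ≡ 6 (mod 13). Write k = 13j + 6. Then (13j + 6)³ = 2197j³ + 3042j² + 1404j + 216 = 13(169j³ + 234j² + 108j + 16) + 8, so k³ ≡ 8 (mod 13).

(⇐) This fails: take k = 2. Then 2³ = 8 ≡ 8 (mod 13), yet 2 ≡ 2 (mod 13), not 6.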